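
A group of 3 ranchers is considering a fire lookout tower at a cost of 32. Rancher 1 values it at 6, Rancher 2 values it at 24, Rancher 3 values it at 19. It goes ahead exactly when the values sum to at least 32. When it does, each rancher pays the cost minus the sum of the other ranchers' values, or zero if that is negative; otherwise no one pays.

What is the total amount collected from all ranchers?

9

Total value 49 ≥ cost 32, so it is built.
Rancher 1: others sum to 43; max(0, 32 - 43) = 0.
Rancher 2: others sum to 25; max(0, 32 - 25) = 7.
Rancher 3: others sum to 30; max(0, 32 - 30) = 2.
Total collected = 0 + 7 + 2 = 9.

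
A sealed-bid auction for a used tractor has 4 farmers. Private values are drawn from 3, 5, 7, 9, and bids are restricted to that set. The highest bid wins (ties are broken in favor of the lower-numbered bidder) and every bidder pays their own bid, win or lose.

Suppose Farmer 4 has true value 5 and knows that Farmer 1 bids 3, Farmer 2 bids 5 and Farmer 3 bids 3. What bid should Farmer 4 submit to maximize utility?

7

Bid 3: loses but pays 3, utility -3.
Bid 5: loses but pays 5, utility -5.
Bid 7: wins, pays 7, utility 5 - 7 = -2.
Bid 9: wins, pays 9, utility 5 - 9 = -4.
The best choice is 7 with utility -2.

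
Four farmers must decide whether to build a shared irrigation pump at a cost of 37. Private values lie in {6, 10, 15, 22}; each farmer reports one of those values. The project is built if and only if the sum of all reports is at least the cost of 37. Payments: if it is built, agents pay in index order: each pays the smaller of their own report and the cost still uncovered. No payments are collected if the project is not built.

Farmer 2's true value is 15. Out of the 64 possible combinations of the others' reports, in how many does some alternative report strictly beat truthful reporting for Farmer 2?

Others report (6, 6, 15): truth gives 0; report 10 gives 5 > 0. Violating.
Others report (6, 6, 22): truth gives 0; report 6 gives 9 > 0. Violating.
Others report (6, 10, 15): truth gives 0; report 6 gives 9 > 0. Violating.
Others report (6, 10, 22): truth gives 0; report 6 gives 9 > 0. Violating.
Others report (6, 6, 6): truth gives 0; no alternative beats it.
Others report (6, 6, 10): truth gives 0; no alternative beats it.
(Checking all 64 profiles: 57 have a profitable deviation, 7 do not.)

57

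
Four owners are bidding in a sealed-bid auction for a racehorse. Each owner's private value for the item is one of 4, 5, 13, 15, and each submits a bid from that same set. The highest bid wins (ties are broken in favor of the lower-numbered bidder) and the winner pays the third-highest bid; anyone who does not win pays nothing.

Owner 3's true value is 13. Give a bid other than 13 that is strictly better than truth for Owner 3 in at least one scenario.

Suppose Owner 1 bids 4, Owner 2 bids 4 and Owner 4 bids 15.
Bid 13: loses, pays 0, utility 0.
Bid 15: wins, pays 4, utility 13 - 4 = 9.
So bidding 15 beats truth here (9 > 0).

15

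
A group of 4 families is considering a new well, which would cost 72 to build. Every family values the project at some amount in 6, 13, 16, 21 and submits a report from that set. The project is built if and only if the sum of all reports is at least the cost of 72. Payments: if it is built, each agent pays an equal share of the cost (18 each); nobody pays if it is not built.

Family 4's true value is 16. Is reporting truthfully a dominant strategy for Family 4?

Consider the case where Family 1 reports 16, Family 2 reports 21 and Family 3 reports 21.
Truthful report 16: project built, pays 18, utility 16 - 18 = -2.
Report 6 instead: project not built, utility 0.
Since 0 > -2, reporting 6 is strictly better here, so truthful reporting is not dominant.

No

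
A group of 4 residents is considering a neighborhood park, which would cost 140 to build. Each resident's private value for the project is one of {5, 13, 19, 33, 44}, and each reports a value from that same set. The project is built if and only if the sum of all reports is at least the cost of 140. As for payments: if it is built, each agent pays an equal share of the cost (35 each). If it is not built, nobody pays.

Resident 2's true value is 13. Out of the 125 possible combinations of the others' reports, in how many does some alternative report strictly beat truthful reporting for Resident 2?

1

Others report (44, 44, 44): truth gives -22; report 5 gives 0 > -22. Violating.
Others report (5, 5, 5): truth gives 0; no alternative beats it.
Others report (5, 5, 13): truth gives 0; no alternative beats it.
(Checking all 125 profiles: 1 has a profitable deviation, 124 do not.)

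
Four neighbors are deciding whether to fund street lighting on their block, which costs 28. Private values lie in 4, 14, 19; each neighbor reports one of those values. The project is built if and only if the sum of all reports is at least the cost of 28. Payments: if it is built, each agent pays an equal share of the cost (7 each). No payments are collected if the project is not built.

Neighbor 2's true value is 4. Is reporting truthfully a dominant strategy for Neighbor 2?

Check each profile of the others' reports and compare truth against every alternative report.
Others report (4, 4, 14): truth gives 0, best alternative gives -3.
Others report (4, 14, 4): truth gives 0, best alternative gives -3.
Others report (14, 4, 4): truth gives 0, best alternative gives -3.
Others report (4, 4, 19): truth gives -3, best alternative gives -3.
Others report (4, 14, 14): truth gives -3, best alternative gives -3.
Others report (4, 14, 19): truth gives -3, best alternative gives -3.
(Remaining 21 profiles checked similarly; truth is weakly best in each.)
In every case the truthful report is at least as good as any alternative, so it is a dominant strategy.

Yes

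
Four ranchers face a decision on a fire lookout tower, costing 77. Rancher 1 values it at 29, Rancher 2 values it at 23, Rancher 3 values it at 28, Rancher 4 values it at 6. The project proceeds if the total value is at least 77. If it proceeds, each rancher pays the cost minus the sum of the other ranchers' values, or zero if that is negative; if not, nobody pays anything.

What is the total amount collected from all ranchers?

53

Total value 86 ≥ cost 77, so it is built.
Rancher 1: others sum to 57; max(0, 77 - 57) = 20.
Rancher 2: others sum to 63; max(0, 77 - 63) = 14.
Rancher 3: others sum to 58; max(0, 77 - 58) = 19.
Rancher 4: others sum to 80; max(0, 77 - 80) = 0.
Total collected = 20 + 14 + 19 + 0 = 53.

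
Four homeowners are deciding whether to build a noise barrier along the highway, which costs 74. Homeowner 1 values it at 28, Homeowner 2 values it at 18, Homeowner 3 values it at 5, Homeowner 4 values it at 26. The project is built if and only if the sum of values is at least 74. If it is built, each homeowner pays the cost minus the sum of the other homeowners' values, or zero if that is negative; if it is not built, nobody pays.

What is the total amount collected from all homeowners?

65

Total value 77 ≥ cost 74, so it is built.
Homeowner 1: others sum to 49; max(0, 74 - 49) = 25.
Homeowner 2: others sum to 59; max(0, 74 - 59) = 15.
Homeowner 3: others sum to 72; max(0, 74 - 72) = 2.
Homeowner 4: others sum to 51; max(0, 74 - 51) = 23.
Total collected = 25 + 15 + 2 + 23 = 65.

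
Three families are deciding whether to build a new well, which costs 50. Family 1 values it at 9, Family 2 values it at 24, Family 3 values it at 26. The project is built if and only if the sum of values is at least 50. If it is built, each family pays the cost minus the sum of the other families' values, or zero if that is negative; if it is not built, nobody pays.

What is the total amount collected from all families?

Total value 59 ≥ cost 50, so it is built.
Family 1: others sum to 50; max(0, 50 - 50) = 0.
Family 2: others sum to 35; max(0, 50 - 35) = 15.
Family 3: others sum to 33; max(0, 50 - 33) = 17.
Total collected = 0 + 15 + 17 = 32.

32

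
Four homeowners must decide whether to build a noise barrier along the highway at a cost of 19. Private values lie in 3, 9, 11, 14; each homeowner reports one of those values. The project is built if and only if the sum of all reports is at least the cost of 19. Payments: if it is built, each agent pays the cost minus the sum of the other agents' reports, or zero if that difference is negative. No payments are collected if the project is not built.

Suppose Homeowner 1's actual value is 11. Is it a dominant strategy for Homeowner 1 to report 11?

Check each profile of the others' reports and compare truth against every alternative report.
Others report (3, 3, 14): truth gives 11, best alternative gives 11.
Others report (3, 9, 9): truth gives 11, best alternative gives 11.
Others report (3, 9, 11): truth gives 11, best alternative gives 11.
Others report (3, 9, 14): truth gives 11, best alternative gives 11.
Others report (3, 11, 9): truth gives 11, best alternative gives 11.
Others report (3, 11, 11): truth gives 11, best alternative gives 11.
(Remaining 58 profiles checked similarly; truth is weakly best in each.)
In every case the truthful report is at least as good as any alternative, so it is a dominant strategy.

Yes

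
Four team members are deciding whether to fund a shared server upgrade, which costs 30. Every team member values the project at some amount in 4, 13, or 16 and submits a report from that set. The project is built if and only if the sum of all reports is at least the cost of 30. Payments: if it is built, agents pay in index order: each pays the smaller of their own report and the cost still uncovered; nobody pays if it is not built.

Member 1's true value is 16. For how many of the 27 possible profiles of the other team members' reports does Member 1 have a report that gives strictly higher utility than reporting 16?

26

Others report (4, 4, 13): truth gives 0; report 13 gives 3 > 0. Violating.
Others report (4, 4, 16): truth gives 0; report 13 gives 3 > 0. Violating.
Others report (4, 13, 4): truth gives 0; report 13 gives 3 > 0. Violating.
Others report (4, 13, 13): truth gives 0; report 4 gives 12 > 0. Violating.
Others report (4, 4, 4): truth gives 0; no alternative beats it.
(Checking all 27 profiles: 26 have a profitable deviation, 1 does not.)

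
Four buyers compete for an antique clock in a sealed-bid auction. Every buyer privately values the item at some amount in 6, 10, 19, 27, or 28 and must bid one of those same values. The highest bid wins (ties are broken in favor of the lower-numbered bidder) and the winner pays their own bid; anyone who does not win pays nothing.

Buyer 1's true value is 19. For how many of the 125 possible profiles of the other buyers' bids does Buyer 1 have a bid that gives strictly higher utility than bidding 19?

Others bid (6, 6, 6): truth gives 0; bid 6 gives 13 > 0. Violating.
Others bid (6, 6, 10): truth gives 0; bid 10 gives 9 > 0. Violating.
Others bid (6, 10, 6): truth gives 0; bid 10 gives 9 > 0. Violating.
Others bid (6, 10, 10): truth gives 0; bid 10 gives 9 > 0. Violating.
Others bid (6, 6, 19): truth gives 0; no alternative beats it.
Others bid (6, 6, 27): truth gives 0; no alternative beats it.
(Checking all 125 profiles: 8 have a profitable deviation, 117 do not.)

8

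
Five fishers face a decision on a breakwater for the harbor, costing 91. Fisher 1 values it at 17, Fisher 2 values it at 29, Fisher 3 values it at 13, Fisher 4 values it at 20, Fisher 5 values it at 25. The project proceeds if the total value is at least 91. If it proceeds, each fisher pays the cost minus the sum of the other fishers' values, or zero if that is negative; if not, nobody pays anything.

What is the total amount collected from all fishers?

39

Total value 104 ≥ cost 91, so it is built.
Fisher 1: others sum to 87; max(0, 91 - 87) = 4.
Fisher 2: others sum to 75; max(0, 91 - 75) = 16.
Fisher 3: others sum to 91; max(0, 91 - 91) = 0.
Fisher 4: others sum to 84; max(0, 91 - 84) = 7.
Fisher 5: others sum to 79; max(0, 91 - 79) = 12.
Total collected = 4 + 16 + 0 + 7 + 12 = 39.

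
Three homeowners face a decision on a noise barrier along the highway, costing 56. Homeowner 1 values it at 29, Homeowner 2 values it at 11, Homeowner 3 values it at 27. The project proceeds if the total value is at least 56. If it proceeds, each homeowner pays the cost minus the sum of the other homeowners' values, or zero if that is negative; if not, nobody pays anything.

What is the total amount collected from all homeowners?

34

Total value 67 ≥ cost 56, so it is built.
Homeowner 1: others sum to 38; max(0, 56 - 38) = 18.
Homeowner 2: others sum to 56; max(0, 56 - 56) = 0.
Homeowner 3: others sum to 40; max(0, 56 - 40) = 16.
Total collected = 18 + 0 + 16 = 34.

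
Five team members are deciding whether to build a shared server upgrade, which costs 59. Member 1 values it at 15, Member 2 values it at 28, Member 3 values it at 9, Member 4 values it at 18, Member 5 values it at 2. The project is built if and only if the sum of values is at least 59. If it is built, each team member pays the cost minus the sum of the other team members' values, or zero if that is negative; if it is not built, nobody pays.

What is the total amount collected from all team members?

22

Total value 72 ≥ cost 59, so it is built.
Member 1: others sum to 57; max(0, 59 - 57) = 2.
Member 2: others sum to 44; max(0, 59 - 44) = 15.
Member 3: others sum to 63; max(0, 59 - 63) = 0.
Member 4: others sum to 54; max(0, 59 - 54) = 5.
Member 5: others sum to 70; max(0, 59 - 70) = 0.
Total collected = 2 + 15 + 0 + 5 + 0 = 22.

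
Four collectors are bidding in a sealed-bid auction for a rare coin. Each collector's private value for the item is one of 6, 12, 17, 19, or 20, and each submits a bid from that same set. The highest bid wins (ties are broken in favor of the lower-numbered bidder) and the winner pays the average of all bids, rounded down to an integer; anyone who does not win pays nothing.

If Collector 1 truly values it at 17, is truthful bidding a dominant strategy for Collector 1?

No

Consider the case where Collector 2 bids 6, Collector 3 bids 6 and Collector 4 bids 6.
Truthful bid 17: wins, pays 8, utility 17 - 8 = 9.
Bid 6 instead: wins, pays 6, utility 17 - 6 = 11.
Since 11 > 9, bidding 6 is strictly better here, so truthful bidding is not dominant.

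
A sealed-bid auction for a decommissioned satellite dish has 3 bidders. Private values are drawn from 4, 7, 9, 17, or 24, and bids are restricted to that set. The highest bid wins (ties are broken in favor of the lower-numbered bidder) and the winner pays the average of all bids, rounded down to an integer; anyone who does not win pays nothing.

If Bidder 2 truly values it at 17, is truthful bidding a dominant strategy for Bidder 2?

Consider the case where Bidder 1 bids 4 and Bidder 3 bids 4.
Truthful bid 17: wins, pays 8, utility 17 - 8 = 9.
Bid 7 instead: wins, pays 5, utility 17 - 5 = 12.
Since 12 > 9, bidding 7 is strictly better here, so truthful bidding is not dominant.

No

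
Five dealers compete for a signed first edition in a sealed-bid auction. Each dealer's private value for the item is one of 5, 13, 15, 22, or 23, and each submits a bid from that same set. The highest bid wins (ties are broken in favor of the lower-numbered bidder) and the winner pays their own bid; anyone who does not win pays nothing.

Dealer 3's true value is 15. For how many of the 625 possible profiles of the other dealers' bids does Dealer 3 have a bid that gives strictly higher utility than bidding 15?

Others bid (5, 5, 5, 5): truth gives 0; bid 13 gives 2 > 0. Violating.
Others bid (5, 5, 5, 13): truth gives 0; bid 13 gives 2 > 0. Violating.
Others bid (5, 5, 13, 5): truth gives 0; bid 13 gives 2 > 0. Violating.
Others bid (5, 5, 13, 13): truth gives 0; bid 13 gives 2 > 0. Violating.
Others bid (5, 5, 5, 15): truth gives 0; no alternative beats it.
Others bid (5, 5, 5, 22): truth gives 0; no alternative beats it.
(Checking all 625 profiles: 4 have a profitable deviation, 621 do not.)

4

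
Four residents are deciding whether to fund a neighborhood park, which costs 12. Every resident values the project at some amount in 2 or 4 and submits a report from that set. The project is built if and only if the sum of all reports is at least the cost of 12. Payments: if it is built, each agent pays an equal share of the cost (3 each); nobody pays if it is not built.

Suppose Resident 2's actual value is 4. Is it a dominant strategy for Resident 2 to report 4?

Yes

Check each profile of the others' reports and compare truth against every alternative report.
Others report (2, 2, 4): truth gives 1, best alternative gives 0.
Others report (2, 4, 2): truth gives 1, best alternative gives 0.
Others report (4, 2, 2): truth gives 1, best alternative gives 0.
Others report (2, 4, 4): truth gives 1, best alternative gives 1.
Others report (4, 2, 4): truth gives 1, best alternative gives 1.
Others report (4, 4, 2): truth gives 1, best alternative gives 1.
(Remaining 2 profiles checked similarly; truth is weakly best in each.)
In every case the truthful report is at least as good as any alternative, so it is a dominant strategy.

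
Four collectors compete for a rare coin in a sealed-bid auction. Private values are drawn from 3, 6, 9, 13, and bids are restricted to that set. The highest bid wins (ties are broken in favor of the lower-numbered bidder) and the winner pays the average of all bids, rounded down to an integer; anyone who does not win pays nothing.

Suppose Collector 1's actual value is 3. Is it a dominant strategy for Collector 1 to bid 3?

Check each profile of the others' bids and compare truth against every alternative bid.
Others bid (6, 6, 6): truth gives 0, best alternative gives -3.
Others bid (3, 6, 6): truth gives 0, best alternative gives -2.
Others bid (6, 3, 6): truth gives 0, best alternative gives -2.
Others bid (6, 6, 3): truth gives 0, best alternative gives -2.
Others bid (3, 3, 6): truth gives 0, best alternative gives -1.
Others bid (3, 6, 3): truth gives 0, best alternative gives -1.
(Remaining 58 profiles checked similarly; truth is weakly best in each.)
In every case the truthful bid is at least as good as any alternative, so it is a dominant strategy.

Yes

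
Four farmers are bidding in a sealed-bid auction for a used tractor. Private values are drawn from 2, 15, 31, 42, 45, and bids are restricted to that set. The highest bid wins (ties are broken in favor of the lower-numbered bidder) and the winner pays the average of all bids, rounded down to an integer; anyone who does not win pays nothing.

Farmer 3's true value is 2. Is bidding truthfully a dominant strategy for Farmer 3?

Check each profile of the others' bids and compare truth against every alternative bid.
Others bid (2, 2, 15): truth gives 0, best alternative gives -6.
Others bid (2, 2, 2): truth gives 0, best alternative gives -3.
Others bid (2, 2, 31): truth gives 0, best alternative gives 0.
Others bid (2, 2, 42): truth gives 0, best alternative gives 0.
Others bid (2, 2, 45): truth gives 0, best alternative gives 0.
Others bid (2, 15, 2): truth gives 0, best alternative gives 0.
(Remaining 119 profiles checked similarly; truth is weakly best in each.)
In every case the truthful bid is at least as good as any alternative, so it is a dominant strategy.

Yes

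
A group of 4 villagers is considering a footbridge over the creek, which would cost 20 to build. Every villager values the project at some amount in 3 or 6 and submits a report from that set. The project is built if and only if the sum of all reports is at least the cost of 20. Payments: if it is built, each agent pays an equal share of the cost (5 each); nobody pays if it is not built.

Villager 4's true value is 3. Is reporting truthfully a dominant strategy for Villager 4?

Check each profile of the others' reports and compare truth against every alternative report.
Others report (3, 6, 6): truth gives 0, best alternative gives -2.
Others report (6, 3, 6): truth gives 0, best alternative gives -2.
Others report (6, 6, 3): truth gives 0, best alternative gives -2.
Others report (6, 6, 6): truth gives -2, best alternative gives -2.
Others report (3, 3, 3): truth gives 0, best alternative gives 0.
Others report (3, 3, 6): truth gives 0, best alternative gives 0.
(Remaining 2 profiles checked similarly; truth is weakly best in each.)
In every case the truthful report is at least as good as any alternative, so it is a dominant strategy.

Yes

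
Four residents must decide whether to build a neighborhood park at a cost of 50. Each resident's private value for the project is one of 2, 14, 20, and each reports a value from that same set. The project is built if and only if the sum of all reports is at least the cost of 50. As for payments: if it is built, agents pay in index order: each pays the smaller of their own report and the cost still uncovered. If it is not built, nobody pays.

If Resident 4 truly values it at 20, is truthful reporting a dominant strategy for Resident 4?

Yes

Check each profile of the others' reports and compare truth against every alternative report.
Others report (14, 20, 20): truth gives 20, best alternative gives 20.
Others report (20, 14, 20): truth gives 20, best alternative gives 20.
Others report (20, 20, 14): truth gives 20, best alternative gives 20.
Others report (20, 20, 20): truth gives 20, best alternative gives 20.
Others report (14, 14, 20): truth gives 18, best alternative gives 18.
Others report (14, 20, 14): truth gives 18, best alternative gives 18.
(Remaining 21 profiles checked similarly; truth is weakly best in each.)
In every case the truthful report is at least as good as any alternative, so it is a dominant strategy.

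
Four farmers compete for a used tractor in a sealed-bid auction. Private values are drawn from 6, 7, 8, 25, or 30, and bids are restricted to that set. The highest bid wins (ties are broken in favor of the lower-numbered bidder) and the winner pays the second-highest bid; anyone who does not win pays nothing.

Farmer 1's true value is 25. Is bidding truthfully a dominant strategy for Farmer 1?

Check each profile of the others' bids and compare truth against every alternative bid.
Others bid (6, 6, 6): truth gives 19, best alternative gives 19.
Others bid (6, 6, 7): truth gives 18, best alternative gives 18.
Others bid (6, 7, 6): truth gives 18, best alternative gives 18.
Others bid (6, 7, 7): truth gives 18, best alternative gives 18.
Others bid (7, 6, 6): truth gives 18, best alternative gives 18.
Others bid (7, 6, 7): truth gives 18, best alternative gives 18.
(Remaining 119 profiles checked similarly; truth is weakly best in each.)
In every case the truthful bid is at least as good as any alternative, so it is a dominant strategy.

Yes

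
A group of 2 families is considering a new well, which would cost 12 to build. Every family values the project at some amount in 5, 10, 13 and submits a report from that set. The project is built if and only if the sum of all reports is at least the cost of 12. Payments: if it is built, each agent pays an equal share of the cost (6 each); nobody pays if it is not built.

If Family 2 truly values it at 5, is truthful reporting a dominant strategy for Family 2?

Yes

Check each profile of the others' reports and compare truth against every alternative report.
Others report (5): truth gives 0, best alternative gives -1.
Others report (10): truth gives -1, best alternative gives -1.
Others report (13): truth gives -1, best alternative gives -1.
In every case the truthful report is at least as good as any alternative, so it is a dominant strategy.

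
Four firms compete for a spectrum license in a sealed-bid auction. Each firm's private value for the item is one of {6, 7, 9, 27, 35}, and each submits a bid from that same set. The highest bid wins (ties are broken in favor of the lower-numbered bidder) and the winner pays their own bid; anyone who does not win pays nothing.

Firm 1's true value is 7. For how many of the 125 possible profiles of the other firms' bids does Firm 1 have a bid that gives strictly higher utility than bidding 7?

Others bid (6, 6, 6): truth gives 0; bid 6 gives 1 > 0. Violating.
Others bid (6, 6, 7): truth gives 0; no alternative beats it.
Others bid (6, 6, 9): truth gives 0; no alternative beats it.
(Checking all 125 profiles: 1 has a profitable deviation, 124 do not.)

1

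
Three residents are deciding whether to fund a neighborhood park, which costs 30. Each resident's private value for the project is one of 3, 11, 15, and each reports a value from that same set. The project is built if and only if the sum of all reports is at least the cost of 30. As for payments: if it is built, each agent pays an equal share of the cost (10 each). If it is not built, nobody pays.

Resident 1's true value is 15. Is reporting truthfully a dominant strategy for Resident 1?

Check each profile of the others' reports and compare truth against every alternative report.
Others report (3, 15): truth gives 5, best alternative gives 0.
Others report (15, 3): truth gives 5, best alternative gives 0.
Others report (11, 11): truth gives 5, best alternative gives 5.
Others report (11, 15): truth gives 5, best alternative gives 5.
Others report (15, 11): truth gives 5, best alternative gives 5.
Others report (15, 15): truth gives 5, best alternative gives 5.
(Remaining 3 profiles checked similarly; truth is weakly best in each.)
In every case the truthful report is at least as good as any alternative, so it is a dominant strategy.

Yes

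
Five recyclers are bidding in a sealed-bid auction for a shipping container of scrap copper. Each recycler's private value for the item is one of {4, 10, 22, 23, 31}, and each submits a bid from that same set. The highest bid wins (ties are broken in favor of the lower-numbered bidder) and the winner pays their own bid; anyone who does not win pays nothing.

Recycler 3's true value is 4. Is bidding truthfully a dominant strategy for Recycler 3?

Yes

Check each profile of the others' bids and compare truth against every alternative bid.
Others bid (4, 4, 4, 4): truth gives 0, best alternative gives -6.
Others bid (4, 4, 4, 10): truth gives 0, best alternative gives -6.
Others bid (4, 4, 10, 4): truth gives 0, best alternative gives -6.
Others bid (4, 4, 10, 10): truth gives 0, best alternative gives -6.
Others bid (4, 4, 4, 22): truth gives 0, best alternative gives 0.
Others bid (4, 4, 4, 23): truth gives 0, best alternative gives 0.
(Remaining 619 profiles checked similarly; truth is weakly best in each.)
In every case the truthful bid is at least as good as any alternative, so it is a dominant strategy.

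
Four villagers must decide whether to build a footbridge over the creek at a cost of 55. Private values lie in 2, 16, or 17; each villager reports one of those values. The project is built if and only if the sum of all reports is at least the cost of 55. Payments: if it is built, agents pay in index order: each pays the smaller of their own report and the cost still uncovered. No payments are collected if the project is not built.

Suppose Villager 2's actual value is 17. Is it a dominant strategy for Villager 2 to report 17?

No

Consider the case where Villager 1 reports 16, Villager 3 reports 16 and Villager 4 reports 16.
Truthful report 17: project built, pays 17, utility 17 - 17 = 0.
Report 16 instead: project built, pays 16, utility 17 - 16 = 1.
Since 1 > 0, reporting 16 is strictly better here, so truthful reporting is not dominant.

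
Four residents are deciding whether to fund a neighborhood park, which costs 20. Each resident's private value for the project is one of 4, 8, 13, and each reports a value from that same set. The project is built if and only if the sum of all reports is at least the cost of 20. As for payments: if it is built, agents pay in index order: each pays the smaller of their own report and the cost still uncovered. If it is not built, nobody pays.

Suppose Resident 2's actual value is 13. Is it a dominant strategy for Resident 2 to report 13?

Consider the case where Resident 1 reports 4, Resident 3 reports 4 and Resident 4 reports 4.
Truthful report 13: project built, pays 13, utility 13 - 13 = 0.
Report 8 instead: project built, pays 8, utility 13 - 8 = 5.
Since 5 > 0, reporting 8 is strictly better here, so truthful reporting is not dominant.

No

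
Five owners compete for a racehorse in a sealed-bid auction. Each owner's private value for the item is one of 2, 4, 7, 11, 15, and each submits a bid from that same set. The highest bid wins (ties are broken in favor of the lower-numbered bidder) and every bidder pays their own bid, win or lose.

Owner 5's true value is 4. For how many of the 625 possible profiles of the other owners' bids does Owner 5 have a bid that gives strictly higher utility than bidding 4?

Others bid (2, 2, 2, 4): truth gives -4; bid 2 gives -2 > -4. Violating.
Others bid (2, 2, 2, 7): truth gives -4; bid 2 gives -2 > -4. Violating.
Others bid (2, 2, 2, 11): truth gives -4; bid 2 gives -2 > -4. Violating.
Others bid (2, 2, 2, 15): truth gives -4; bid 2 gives -2 > -4. Violating.
Others bid (2, 2, 2, 2): truth gives 0; no alternative beats it.
(Checking all 625 profiles: 624 have a profitable deviation, 1 does not.)

624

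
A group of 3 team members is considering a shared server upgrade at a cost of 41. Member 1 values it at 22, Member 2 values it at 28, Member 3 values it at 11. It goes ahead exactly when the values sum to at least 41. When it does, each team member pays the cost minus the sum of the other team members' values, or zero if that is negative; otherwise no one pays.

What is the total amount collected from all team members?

Total value 61 ≥ cost 41, so it is built.
Member 1: others sum to 39; max(0, 41 - 39) = 2.
Member 2: others sum to 33; max(0, 41 - 33) = 8.
Member 3: others sum to 50; max(0, 41 - 50) = 0.
Total collected = 2 + 8 + 0 = 10.

10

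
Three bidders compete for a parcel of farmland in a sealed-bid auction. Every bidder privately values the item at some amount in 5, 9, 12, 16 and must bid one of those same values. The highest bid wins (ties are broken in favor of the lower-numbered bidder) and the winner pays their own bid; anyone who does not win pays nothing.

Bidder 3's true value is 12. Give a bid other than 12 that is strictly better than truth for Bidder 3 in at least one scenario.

9

Suppose Bidder 1 bids 5 and Bidder 2 bids 5.
Bid 12: wins, pays 12, utility 12 - 12 = 0.
Bid 9: wins, pays 9, utility 12 - 9 = 3.
So bidding 9 beats truth here (3 > 0).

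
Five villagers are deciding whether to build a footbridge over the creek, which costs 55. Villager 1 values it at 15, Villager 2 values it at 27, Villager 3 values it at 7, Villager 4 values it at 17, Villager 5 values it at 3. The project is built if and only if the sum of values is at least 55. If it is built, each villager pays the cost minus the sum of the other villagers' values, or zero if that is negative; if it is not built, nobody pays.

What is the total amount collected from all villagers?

Total value 69 ≥ cost 55, so it is built.
Villager 1: others sum to 54; max(0, 55 - 54) = 1.
Villager 2: others sum to 42; max(0, 55 - 42) = 13.
Villager 3: others sum to 62; max(0, 55 - 62) = 0.
Villager 4: others sum to 52; max(0, 55 - 52) = 3.
Villager 5: others sum to 66; max(0, 55 - 66) = 0.
Total collected = 1 + 13 + 0 + 3 + 0 = 17.

17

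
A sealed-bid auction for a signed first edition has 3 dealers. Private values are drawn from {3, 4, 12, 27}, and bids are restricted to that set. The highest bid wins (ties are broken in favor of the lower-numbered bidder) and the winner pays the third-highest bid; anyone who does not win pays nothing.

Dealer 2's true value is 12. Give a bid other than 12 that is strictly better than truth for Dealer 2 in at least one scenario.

27

Suppose Dealer 1 bids 3 and Dealer 3 bids 27.
Bid 12: loses, pays 0, utility 0.
Bid 27: wins, pays 3, utility 12 - 3 = 9.
So bidding 27 beats truth here (9 > 0).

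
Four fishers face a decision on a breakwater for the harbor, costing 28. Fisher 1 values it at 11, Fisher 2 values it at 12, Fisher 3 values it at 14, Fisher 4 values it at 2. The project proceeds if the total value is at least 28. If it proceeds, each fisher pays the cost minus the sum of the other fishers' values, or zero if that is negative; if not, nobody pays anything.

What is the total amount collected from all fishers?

4

Total value 39 ≥ cost 28, so it is built.
Fisher 1: others sum to 28; max(0, 28 - 28) = 0.
Fisher 2: others sum to 27; max(0, 28 - 27) = 1.
Fisher 3: others sum to 25; max(0, 28 - 25) = 3.
Fisher 4: others sum to 37; max(0, 28 - 37) = 0.
Total collected = 0 + 1 + 3 + 0 = 4.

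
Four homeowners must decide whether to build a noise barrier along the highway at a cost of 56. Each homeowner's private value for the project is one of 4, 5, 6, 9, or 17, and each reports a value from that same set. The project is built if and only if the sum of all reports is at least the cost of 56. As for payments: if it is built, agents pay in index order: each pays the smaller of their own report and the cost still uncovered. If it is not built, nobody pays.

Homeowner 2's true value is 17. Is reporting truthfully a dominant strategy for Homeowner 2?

No

Consider the case where Homeowner 1 reports 17, Homeowner 3 reports 17 and Homeowner 4 reports 17.
Truthful report 17: project built, pays 17, utility 17 - 17 = 0.
Report 5 instead: project built, pays 5, utility 17 - 5 = 12.
Since 12 > 0, reporting 5 is strictly better here, so truthful reporting is not dominant.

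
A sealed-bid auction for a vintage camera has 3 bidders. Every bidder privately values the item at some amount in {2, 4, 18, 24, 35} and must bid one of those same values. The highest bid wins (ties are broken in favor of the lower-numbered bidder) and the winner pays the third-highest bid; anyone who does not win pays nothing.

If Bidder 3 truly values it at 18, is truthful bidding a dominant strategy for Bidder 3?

Consider the case where Bidder 1 bids 2 and Bidder 2 bids 18.
Truthful bid 18: loses, pays 0, utility 0.
Bid 24 instead: wins, pays 2, utility 18 - 2 = 16.
Since 16 > 0, bidding 24 is strictly better here, so truthful bidding is not dominant.

No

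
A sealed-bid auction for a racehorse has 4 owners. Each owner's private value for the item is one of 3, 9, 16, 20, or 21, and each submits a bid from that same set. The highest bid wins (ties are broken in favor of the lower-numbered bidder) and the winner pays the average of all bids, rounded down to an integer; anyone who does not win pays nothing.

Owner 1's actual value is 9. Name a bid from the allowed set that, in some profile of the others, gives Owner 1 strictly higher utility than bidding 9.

3

Suppose Owner 2 bids 3, Owner 3 bids 3 and Owner 4 bids 3.
Bid 9: wins, pays 4, utility 9 - 4 = 5.
Bid 3: wins, pays 3, utility 9 - 3 = 6.
So bidding 3 beats truth here (6 > 5).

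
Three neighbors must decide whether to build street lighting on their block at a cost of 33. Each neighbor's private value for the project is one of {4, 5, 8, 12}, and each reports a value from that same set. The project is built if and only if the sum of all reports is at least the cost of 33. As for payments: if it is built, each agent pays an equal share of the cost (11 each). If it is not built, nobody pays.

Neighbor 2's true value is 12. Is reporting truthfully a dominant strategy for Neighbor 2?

Check each profile of the others' reports and compare truth against every alternative report.
Others report (12, 12): truth gives 1, best alternative gives 0.
Others report (4, 4): truth gives 0, best alternative gives 0.
Others report (4, 5): truth gives 0, best alternative gives 0.
Others report (4, 8): truth gives 0, best alternative gives 0.
Others report (4, 12): truth gives 0, best alternative gives 0.
Others report (5, 4): truth gives 0, best alternative gives 0.
(Remaining 10 profiles checked similarly; truth is weakly best in each.)
In every case the truthful report is at least as good as any alternative, so it is a dominant strategy.

Yes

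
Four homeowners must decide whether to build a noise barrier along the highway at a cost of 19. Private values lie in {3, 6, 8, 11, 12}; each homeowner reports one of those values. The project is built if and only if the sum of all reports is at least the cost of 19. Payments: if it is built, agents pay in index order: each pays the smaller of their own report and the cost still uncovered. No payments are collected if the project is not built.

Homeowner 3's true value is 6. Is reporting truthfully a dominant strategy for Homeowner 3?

No

Consider the case where Homeowner 1 reports 3, Homeowner 2 reports 3 and Homeowner 4 reports 11.
Truthful report 6: project built, pays 6, utility 6 - 6 = 0.
Report 3 instead: project built, pays 3, utility 6 - 3 = 3.
Since 3 > 0, reporting 3 is strictly better here, so truthful reporting is not dominant.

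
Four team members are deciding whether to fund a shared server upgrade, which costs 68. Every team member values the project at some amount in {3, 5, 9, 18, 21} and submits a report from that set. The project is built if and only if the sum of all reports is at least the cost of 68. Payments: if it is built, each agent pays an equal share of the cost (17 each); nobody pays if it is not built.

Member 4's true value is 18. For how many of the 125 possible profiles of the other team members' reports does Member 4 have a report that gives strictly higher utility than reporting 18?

9

Others report (5, 21, 21): truth gives 0; report 21 gives 1 > 0. Violating.
Others report (9, 18, 21): truth gives 0; report 21 gives 1 > 0. Violating.
Others report (9, 21, 18): truth gives 0; report 21 gives 1 > 0. Violating.
Others report (18, 9, 21): truth gives 0; report 21 gives 1 > 0. Violating.
Others report (3, 3, 3): truth gives 0; no alternative beats it.
Others report (3, 3, 5): truth gives 0; no alternative beats it.
(Checking all 125 profiles: 9 have a profitable deviation, 116 do not.)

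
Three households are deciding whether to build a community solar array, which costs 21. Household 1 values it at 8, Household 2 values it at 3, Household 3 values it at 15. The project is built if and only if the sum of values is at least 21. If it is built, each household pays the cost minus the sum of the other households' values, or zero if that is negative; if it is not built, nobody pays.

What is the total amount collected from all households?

Total value 26 ≥ cost 21, so it is built.
Household 1: others sum to 18; max(0, 21 - 18) = 3.
Household 2: others sum to 23; max(0, 21 - 23) = 0.
Household 3: others sum to 11; max(0, 21 - 11) = 10.
Total collected = 3 + 0 + 10 = 13.

13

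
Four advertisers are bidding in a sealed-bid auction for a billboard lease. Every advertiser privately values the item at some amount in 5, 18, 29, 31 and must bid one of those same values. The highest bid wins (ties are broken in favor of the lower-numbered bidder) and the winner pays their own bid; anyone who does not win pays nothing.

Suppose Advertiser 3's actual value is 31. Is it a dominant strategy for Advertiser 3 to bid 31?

Consider the case where Advertiser 1 bids 5, Advertiser 2 bids 5 and Advertiser 4 bids 5.
Truthful bid 31: wins, pays 31, utility 31 - 31 = 0.
Bid 18 instead: wins, pays 18, utility 31 - 18 = 13.
Since 13 > 0, bidding 18 is strictly better here, so truthful bidding is not dominant.

No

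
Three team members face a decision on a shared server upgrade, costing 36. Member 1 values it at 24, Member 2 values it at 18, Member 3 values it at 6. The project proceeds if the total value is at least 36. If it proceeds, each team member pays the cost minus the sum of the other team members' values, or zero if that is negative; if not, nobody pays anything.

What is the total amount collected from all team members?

Total value 48 ≥ cost 36, so it is built.
Member 1: others sum to 24; max(0, 36 - 24) = 12.
Member 2: others sum to 30; max(0, 36 - 30) = 6.
Member 3: others sum to 42; max(0, 36 - 42) = 0.
Total collected = 12 + 6 + 0 = 18.

18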